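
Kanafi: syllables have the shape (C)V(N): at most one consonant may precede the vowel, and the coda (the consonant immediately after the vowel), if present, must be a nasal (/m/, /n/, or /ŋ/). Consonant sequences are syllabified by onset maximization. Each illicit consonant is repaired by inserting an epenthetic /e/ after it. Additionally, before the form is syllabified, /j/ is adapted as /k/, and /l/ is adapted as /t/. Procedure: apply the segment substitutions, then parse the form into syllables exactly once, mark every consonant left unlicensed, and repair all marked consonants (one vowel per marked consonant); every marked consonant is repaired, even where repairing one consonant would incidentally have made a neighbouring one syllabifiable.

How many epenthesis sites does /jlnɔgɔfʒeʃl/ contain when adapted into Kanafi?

5

After substitution the input is /ktnɔgɔfʒeʃt/.
The unsyllabifiable consonants are /k/, /t/, /f/, /ʃ/, /t/; each receives one epenthetic vowel.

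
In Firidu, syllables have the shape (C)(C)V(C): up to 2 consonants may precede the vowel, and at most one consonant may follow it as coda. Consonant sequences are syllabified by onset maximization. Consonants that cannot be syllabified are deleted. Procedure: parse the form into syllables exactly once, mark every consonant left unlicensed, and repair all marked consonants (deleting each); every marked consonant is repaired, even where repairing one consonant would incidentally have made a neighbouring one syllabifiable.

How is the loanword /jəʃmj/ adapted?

jəʃ

Under (C)(C)V(C), the unsyllabifiable consonants are /m/, /j/ (at most one coda consonant is licensed; onsets may contain at most 2 consonants).
Deleting the stranded consonants removes /m/, /j/.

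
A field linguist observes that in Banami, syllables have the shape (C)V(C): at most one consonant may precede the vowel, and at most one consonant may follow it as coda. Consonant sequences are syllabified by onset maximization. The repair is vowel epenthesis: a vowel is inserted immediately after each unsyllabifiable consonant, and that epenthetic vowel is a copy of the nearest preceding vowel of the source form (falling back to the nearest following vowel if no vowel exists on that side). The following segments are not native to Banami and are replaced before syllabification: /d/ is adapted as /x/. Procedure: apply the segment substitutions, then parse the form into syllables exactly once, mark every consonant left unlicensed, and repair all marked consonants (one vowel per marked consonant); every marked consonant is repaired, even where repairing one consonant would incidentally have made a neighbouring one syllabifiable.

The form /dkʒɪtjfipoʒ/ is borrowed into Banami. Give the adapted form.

Substitution: /d/ → /x/, giving /xkʒɪtjfipoʒ/.
Under (C)V(C), the unsyllabifiable consonants are /x/, /k/, /j/ (at most one coda consonant is licensed; onsets are limited to one consonant).
Each unlicensed consonant becomes the onset of a new syllable: /x/ → /xɪ/, /k/ → /kɪ/, /j/ → /jɪ/.

xɪkɪʒɪtjɪfipoʒ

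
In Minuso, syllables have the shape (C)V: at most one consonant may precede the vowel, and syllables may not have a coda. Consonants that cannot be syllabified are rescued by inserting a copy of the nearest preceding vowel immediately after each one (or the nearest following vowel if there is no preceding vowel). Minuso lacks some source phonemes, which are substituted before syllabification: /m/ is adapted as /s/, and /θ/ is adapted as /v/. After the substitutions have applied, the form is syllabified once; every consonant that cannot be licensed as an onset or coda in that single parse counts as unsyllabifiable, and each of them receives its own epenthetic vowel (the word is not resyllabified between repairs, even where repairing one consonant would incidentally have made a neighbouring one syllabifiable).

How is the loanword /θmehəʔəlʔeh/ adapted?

Substitution: /θ/ → /v/, /m/ → /s/, giving /vsehəʔəlʔeh/.
Under (C)V, the unsyllabifiable consonants are /v/, /l/, /h/ (no codas are permitted; onsets are limited to one consonant).
Epenthesis after each stranded consonant: /v/ → /ve/, /l/ → /lə/, /h/ → /he/.

vesehəʔələʔehe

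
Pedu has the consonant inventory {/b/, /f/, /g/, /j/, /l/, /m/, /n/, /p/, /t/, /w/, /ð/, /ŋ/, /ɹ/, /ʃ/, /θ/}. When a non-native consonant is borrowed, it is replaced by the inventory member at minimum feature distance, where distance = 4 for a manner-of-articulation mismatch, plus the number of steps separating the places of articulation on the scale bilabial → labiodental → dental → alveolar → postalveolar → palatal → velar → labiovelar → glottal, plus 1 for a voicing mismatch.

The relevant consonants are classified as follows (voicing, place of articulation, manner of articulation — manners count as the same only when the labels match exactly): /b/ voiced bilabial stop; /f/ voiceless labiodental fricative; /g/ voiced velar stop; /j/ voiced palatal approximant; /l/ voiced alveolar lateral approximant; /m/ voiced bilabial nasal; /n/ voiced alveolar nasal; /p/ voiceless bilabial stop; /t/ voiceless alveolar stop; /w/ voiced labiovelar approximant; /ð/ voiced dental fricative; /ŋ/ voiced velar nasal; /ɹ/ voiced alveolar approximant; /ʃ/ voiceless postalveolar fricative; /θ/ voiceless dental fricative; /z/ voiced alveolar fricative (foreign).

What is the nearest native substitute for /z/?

ð

/ð/ is closest: same manner (fricative), place distance 1 (alveolar→dental), same voicing; total 1. Next closest is /ʃ/ at distance 2.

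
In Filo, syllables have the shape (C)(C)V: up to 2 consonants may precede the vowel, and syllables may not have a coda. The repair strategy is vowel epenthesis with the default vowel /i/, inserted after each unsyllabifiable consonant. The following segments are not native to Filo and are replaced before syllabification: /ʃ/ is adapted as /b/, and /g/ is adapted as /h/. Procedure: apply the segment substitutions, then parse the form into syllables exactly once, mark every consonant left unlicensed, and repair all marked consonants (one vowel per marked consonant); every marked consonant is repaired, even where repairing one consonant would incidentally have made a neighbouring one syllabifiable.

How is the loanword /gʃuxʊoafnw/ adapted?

hbuxʊoafiniwi

Substitution: /g/ → /h/, /ʃ/ → /b/, giving /hbuxʊoafnw/.
Under (C)(C)V, the unsyllabifiable consonants are /f/, /n/, /w/ (no codas are permitted; onsets may contain at most 2 consonants).
Each unlicensed consonant becomes the onset of a new syllable: /f/ → /fi/, /n/ → /ni/, /w/ → /wi/.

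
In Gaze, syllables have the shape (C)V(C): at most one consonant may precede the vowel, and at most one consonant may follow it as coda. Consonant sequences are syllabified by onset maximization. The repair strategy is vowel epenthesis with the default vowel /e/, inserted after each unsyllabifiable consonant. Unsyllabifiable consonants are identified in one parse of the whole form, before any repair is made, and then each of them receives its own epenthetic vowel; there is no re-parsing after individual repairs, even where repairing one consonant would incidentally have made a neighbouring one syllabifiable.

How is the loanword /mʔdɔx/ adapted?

The consonants /m/, /ʔ/ cannot be parsed into a legal (C)V(C) syllable (at most one coda consonant is licensed; onsets are limited to one consonant).
Inserting the epenthetic vowel yields /m/ → /me/, /ʔ/ → /ʔe/.

meʔedɔx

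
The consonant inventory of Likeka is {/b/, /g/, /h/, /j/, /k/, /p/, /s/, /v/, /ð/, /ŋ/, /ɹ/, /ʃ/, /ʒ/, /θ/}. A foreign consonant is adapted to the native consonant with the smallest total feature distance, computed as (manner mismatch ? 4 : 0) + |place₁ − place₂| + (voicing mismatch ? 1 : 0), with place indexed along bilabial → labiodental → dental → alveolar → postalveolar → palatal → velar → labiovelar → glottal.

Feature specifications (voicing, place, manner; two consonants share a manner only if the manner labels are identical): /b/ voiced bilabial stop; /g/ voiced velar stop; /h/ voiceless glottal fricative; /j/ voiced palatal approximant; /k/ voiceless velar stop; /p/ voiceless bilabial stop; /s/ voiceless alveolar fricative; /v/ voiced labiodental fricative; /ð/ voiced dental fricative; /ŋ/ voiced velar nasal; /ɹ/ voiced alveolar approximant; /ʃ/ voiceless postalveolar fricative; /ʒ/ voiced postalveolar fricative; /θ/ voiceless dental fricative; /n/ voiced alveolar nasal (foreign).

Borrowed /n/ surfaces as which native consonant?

/ŋ/ is closest: same manner (nasal), place distance 3 (alveolar→velar), same voicing; total 3. Next closest is /ɹ/ at distance 4.

ŋ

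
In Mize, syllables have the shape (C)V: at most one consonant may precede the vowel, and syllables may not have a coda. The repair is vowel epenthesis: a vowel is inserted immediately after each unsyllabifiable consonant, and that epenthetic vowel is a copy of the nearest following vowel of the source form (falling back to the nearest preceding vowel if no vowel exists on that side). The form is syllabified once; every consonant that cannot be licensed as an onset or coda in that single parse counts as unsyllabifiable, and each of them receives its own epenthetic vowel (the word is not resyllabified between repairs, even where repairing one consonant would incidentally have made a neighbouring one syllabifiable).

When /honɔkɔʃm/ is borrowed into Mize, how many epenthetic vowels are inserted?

2

The unsyllabifiable consonants are /ʃ/, /m/; each receives one epenthetic vowel.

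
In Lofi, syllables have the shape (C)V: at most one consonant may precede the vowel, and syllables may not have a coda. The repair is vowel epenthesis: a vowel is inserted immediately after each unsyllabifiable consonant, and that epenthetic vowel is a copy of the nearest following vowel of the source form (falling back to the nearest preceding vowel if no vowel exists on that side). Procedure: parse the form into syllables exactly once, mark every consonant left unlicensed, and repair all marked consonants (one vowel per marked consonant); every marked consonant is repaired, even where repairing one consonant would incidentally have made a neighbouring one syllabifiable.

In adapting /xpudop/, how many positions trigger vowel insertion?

The unsyllabifiable consonants are /x/, /p/; each receives one epenthetic vowel.

2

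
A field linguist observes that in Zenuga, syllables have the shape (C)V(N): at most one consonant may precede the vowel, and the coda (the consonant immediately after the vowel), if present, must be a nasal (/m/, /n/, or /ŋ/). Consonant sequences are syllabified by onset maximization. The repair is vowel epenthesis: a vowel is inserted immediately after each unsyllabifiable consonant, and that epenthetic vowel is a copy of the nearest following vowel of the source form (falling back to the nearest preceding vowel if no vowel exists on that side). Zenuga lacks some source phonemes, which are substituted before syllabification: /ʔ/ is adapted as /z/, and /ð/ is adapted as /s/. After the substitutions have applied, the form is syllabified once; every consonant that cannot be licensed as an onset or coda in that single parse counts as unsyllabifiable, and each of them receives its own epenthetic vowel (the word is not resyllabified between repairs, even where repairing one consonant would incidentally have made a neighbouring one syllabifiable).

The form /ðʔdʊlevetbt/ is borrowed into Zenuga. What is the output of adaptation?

Substitution: /ð/ → /s/, /ʔ/ → /z/, giving /szdʊlevetbt/.
Under (C)V(N), the unsyllabifiable consonants are /s/, /z/, /t/, /b/, /t/ (only a nasal (/m/, /n/, or /ŋ/) is licensed in coda position; onsets are limited to one consonant).
Inserting the epenthetic vowel yields /s/ → /sʊ/, /z/ → /zʊ/, /t/ → /te/, /b/ → /be/, /t/ → /te/.

sʊzʊdʊlevetebete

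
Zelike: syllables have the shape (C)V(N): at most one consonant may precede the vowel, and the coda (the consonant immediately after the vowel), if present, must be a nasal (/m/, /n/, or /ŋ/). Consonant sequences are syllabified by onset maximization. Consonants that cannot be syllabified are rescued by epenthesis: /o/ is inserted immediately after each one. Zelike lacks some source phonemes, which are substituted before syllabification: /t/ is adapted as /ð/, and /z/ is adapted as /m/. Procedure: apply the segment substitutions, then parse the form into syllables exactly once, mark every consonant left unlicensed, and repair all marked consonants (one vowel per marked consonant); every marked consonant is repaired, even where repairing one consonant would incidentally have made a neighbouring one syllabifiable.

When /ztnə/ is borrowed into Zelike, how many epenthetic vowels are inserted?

After substitution the input is /mðnə/.
The unsyllabifiable consonants are /m/, /ð/; each receives one epenthetic vowel.

2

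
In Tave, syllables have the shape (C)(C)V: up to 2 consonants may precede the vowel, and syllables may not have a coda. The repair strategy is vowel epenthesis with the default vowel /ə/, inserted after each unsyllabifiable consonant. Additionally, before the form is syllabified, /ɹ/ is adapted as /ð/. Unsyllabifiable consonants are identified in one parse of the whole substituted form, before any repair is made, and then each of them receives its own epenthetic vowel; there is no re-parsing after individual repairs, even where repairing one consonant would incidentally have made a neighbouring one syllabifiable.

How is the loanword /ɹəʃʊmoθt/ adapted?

ðəʃʊmoθətə

Substitution: /ɹ/ → /ð/, giving /ðəʃʊmoθt/.
The consonants /θ/, /t/ cannot be parsed into a legal (C)(C)V syllable (no codas are permitted; onsets may contain at most 2 consonants).
Inserting the epenthetic vowel yields /θ/ → /θə/, /t/ → /tə/.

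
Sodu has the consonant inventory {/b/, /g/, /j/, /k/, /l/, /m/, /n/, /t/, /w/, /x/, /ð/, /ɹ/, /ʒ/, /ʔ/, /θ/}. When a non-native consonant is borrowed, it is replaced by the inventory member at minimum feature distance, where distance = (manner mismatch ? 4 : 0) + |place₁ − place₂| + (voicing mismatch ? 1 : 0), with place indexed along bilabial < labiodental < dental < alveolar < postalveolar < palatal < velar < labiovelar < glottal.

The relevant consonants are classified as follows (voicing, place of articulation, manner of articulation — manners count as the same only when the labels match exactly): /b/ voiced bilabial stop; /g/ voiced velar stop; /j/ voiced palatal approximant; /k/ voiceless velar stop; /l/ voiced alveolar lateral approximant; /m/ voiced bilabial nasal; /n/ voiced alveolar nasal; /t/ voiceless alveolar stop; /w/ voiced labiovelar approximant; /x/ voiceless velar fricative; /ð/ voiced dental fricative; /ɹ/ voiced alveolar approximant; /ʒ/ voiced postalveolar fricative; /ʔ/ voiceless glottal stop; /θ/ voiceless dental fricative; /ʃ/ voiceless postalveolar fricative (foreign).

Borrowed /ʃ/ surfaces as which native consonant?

ʒ

/ʒ/ is closest: same manner (fricative), place distance 0 (postalveolar→postalveolar), voicing differs (+1); total 1. Next closest is /x/ at distance 2.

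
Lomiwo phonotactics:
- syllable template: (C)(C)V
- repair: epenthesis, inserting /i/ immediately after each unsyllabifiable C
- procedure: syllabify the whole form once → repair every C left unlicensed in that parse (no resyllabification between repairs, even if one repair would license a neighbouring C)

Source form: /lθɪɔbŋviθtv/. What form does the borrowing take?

The consonants /b/, /θ/, /t/, /v/ cannot be parsed into a legal (C)(C)V syllable (no codas are permitted; onsets may contain at most 2 consonants).
Epenthesis after each stranded consonant: /b/ → /bi/, /θ/ → /θi/, /t/ → /ti/, /v/ → /vi/.

lθɪɔbiŋviθitivi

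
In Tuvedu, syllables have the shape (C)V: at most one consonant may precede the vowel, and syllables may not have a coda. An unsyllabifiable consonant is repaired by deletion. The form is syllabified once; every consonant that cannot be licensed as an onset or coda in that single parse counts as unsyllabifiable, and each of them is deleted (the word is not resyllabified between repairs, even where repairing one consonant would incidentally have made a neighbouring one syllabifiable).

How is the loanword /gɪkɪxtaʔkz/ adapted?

The consonants /x/, /ʔ/, /k/, /z/ cannot be parsed into a legal (C)V syllable (no codas are permitted; onsets are limited to one consonant).
Deleting the stranded consonants removes /x/, /ʔ/, /k/, /z/.

gɪkɪta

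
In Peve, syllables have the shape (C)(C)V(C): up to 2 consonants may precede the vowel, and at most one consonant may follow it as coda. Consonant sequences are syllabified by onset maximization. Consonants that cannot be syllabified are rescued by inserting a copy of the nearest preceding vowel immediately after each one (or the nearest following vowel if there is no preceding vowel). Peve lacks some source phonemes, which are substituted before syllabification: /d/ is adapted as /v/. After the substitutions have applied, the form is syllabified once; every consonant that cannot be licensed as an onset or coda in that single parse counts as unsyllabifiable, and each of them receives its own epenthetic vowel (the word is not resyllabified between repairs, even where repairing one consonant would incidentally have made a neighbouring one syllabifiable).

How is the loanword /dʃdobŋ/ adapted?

voʃvobŋo

Substitution: /d/ → /v/, giving /vʃvobŋ/.
Syllabifying with onset maximization leaves /v/, /ŋ/ stranded (at most one coda consonant is licensed; onsets may contain at most 2 consonants).
Inserting the epenthetic vowel yields /v/ → /vo/, /ŋ/ → /ŋo/.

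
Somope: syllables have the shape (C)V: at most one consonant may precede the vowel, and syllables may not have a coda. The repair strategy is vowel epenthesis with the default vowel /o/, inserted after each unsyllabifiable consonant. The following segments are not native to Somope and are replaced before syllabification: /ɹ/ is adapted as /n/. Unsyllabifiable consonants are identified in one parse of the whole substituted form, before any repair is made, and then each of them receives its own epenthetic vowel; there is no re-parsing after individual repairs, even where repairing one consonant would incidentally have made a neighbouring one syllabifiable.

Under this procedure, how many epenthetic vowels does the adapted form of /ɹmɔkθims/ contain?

After substitution the input is /nmɔkθims/.
The unsyllabifiable consonants are /n/, /k/, /m/, /s/; each receives one epenthetic vowel.

4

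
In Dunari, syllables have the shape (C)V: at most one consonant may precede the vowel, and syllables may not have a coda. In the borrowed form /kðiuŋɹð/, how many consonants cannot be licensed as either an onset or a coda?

4

The consonants /k/, /ŋ/, /ɹ/, /ð/ cannot be parsed into a legal (C)V syllable (no codas are permitted; onsets are limited to one consonant).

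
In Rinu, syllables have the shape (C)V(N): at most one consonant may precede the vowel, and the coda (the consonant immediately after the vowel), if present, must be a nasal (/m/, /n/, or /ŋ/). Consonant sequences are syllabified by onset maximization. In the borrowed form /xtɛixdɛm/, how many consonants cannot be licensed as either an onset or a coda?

2

The consonants /x/, /x/ cannot be parsed into a legal (C)V(N) syllable (only a nasal (/m/, /n/, or /ŋ/) is licensed in coda position; onsets are limited to one consonant).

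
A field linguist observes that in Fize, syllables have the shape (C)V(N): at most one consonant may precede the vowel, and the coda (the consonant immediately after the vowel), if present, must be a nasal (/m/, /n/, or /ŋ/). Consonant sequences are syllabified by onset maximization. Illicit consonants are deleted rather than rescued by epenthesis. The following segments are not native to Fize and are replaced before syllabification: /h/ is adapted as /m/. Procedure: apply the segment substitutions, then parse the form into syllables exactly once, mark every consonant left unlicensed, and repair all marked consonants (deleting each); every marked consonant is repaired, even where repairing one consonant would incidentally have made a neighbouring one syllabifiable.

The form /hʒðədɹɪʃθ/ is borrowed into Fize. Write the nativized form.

ðəɹɪ

Substitution: /h/ → /m/, giving /mʒðədɹɪʃθ/.
The consonants /m/, /ʒ/, /d/, /ʃ/, /θ/ cannot be parsed into a legal (C)V(N) syllable (only a nasal (/m/, /n/, or /ŋ/) is licensed in coda position; onsets are limited to one consonant).
Each unlicensed consonant is deleted: /m/, /ʒ/, /d/, /ʃ/, /θ/.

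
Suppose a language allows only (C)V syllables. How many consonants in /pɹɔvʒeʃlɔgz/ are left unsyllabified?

The consonants /p/, /v/, /ʃ/, /g/, /z/ cannot be parsed into a legal (C)V syllable (no codas are permitted; onsets are limited to one consonant).

5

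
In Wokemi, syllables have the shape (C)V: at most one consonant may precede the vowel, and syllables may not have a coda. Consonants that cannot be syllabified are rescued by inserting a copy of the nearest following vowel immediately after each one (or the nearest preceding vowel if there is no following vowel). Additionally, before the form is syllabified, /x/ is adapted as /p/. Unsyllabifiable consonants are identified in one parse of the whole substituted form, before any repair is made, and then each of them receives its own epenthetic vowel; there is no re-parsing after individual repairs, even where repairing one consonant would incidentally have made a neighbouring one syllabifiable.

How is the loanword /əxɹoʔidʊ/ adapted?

əpoɹoʔidʊ

Substitution: /x/ → /p/, giving /əpɹoʔidʊ/.
The consonants /p/ cannot be parsed into a legal (C)V syllable (no codas are permitted; onsets are limited to one consonant).
Each unlicensed consonant becomes the onset of a new syllable: /p/ → /po/.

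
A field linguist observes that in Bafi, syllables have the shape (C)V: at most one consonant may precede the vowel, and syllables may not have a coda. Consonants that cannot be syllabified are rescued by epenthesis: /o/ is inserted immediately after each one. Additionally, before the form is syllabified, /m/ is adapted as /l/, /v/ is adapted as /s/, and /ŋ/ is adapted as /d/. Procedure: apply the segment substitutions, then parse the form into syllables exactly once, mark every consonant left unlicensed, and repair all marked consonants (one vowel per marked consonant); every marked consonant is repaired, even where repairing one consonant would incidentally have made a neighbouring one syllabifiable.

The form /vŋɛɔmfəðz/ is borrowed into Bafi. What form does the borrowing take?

sodɛɔlofəðozo

Substitution: /v/ → /s/, /ŋ/ → /d/, /m/ → /l/, giving /sdɛɔlfəðz/.
The consonants /s/, /l/, /ð/, /z/ cannot be parsed into a legal (C)V syllable (no codas are permitted; onsets are limited to one consonant).
Inserting the epenthetic vowel yields /s/ → /so/, /l/ → /lo/, /ð/ → /ðo/, /z/ → /zo/.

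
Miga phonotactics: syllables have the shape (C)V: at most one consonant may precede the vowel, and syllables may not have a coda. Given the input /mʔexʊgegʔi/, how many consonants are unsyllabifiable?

The consonants /m/, /g/ cannot be parsed into a legal (C)V syllable (no codas are permitted; onsets are limited to one consonant).

2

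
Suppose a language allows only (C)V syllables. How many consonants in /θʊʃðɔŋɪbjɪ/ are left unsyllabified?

2

Under (C)V, the unsyllabifiable consonants are /ʃ/, /b/ (no codas are permitted; onsets are limited to one consonant).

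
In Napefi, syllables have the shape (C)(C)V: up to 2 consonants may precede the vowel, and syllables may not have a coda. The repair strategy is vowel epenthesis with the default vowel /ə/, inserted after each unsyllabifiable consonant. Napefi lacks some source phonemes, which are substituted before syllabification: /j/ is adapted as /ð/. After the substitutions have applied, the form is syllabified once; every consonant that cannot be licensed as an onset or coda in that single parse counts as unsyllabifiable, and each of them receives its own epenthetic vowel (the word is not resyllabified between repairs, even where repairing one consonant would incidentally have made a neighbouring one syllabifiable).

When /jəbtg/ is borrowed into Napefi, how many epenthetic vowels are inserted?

After substitution the input is /ðəbtg/.
The unsyllabifiable consonants are /b/, /t/, /g/; each receives one epenthetic vowel.

3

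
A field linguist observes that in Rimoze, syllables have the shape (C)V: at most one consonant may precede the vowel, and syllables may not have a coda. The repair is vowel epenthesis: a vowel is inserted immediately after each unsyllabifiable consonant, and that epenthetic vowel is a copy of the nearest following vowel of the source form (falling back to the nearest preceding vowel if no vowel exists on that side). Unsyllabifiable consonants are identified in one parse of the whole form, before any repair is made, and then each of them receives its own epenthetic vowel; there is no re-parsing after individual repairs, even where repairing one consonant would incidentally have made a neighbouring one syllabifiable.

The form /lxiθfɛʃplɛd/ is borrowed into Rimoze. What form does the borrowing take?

Syllabifying with onset maximization leaves /l/, /θ/, /ʃ/, /p/, /d/ stranded (no codas are permitted; onsets are limited to one consonant).
Epenthesis after each stranded consonant: /l/ → /li/, /θ/ → /θɛ/, /ʃ/ → /ʃɛ/, /p/ → /pɛ/, /d/ → /dɛ/.

lixiθɛfɛʃɛpɛlɛdɛ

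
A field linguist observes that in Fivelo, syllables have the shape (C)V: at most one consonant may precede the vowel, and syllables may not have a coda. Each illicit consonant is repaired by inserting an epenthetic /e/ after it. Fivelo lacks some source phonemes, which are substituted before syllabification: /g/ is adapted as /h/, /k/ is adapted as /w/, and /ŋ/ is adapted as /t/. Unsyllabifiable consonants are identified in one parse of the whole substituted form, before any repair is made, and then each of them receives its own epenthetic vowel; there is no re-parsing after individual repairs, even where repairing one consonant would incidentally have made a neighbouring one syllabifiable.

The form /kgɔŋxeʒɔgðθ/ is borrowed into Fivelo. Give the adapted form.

wehɔtexeʒɔheðeθe

Substitution: /k/ → /w/, /g/ → /h/, /ŋ/ → /t/, giving /whɔtxeʒɔhðθ/.
Syllabifying with onset maximization leaves /w/, /t/, /h/, /ð/, /θ/ stranded (no codas are permitted; onsets are limited to one consonant).
Epenthesis after each stranded consonant: /w/ → /we/, /t/ → /te/, /h/ → /he/, /ð/ → /ðe/, /θ/ → /θe/.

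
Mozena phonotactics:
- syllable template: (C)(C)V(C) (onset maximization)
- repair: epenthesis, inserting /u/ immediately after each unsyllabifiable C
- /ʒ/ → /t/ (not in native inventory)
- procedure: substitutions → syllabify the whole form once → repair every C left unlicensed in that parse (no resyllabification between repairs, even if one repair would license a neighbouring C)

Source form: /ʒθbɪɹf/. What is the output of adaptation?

tuθbɪɹfu

Substitution: /ʒ/ → /t/, giving /tθbɪɹf/.
Syllabifying with onset maximization leaves /t/, /f/ stranded (at most one coda consonant is licensed; onsets may contain at most 2 consonants).
Each unlicensed consonant becomes the onset of a new syllable: /t/ → /tu/, /f/ → /fu/.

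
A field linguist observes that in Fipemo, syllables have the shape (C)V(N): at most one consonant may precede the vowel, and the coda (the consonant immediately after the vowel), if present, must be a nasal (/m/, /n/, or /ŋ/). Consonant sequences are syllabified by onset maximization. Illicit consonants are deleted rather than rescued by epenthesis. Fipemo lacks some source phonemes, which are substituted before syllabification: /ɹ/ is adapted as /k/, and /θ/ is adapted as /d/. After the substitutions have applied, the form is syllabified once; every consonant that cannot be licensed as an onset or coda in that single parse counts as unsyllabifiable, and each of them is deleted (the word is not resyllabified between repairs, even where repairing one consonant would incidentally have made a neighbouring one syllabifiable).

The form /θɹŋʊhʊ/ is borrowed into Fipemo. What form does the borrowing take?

Substitution: /θ/ → /d/, /ɹ/ → /k/, giving /dkŋʊhʊ/.
Syllabifying with onset maximization leaves /d/, /k/ stranded (only a nasal (/m/, /n/, or /ŋ/) is licensed in coda position; onsets are limited to one consonant).
Each unlicensed consonant is deleted: /d/, /k/.

ŋʊhʊ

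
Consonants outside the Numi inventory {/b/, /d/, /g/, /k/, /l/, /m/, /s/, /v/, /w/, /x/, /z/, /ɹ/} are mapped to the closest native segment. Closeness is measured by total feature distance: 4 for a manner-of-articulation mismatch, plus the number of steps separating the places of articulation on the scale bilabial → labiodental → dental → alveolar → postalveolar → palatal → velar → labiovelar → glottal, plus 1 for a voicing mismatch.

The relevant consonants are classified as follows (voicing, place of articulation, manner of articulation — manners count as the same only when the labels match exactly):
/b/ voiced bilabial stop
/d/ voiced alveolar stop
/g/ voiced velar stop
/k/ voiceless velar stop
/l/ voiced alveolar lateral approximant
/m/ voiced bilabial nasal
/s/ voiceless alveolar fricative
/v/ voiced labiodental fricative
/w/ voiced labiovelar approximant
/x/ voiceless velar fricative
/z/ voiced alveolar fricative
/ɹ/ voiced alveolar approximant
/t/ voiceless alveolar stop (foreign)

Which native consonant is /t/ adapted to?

/d/ is closest: same manner (stop), place distance 0 (alveolar→alveolar), voicing differs (+1); total 1. Next closest is /k/ at distance 3.

d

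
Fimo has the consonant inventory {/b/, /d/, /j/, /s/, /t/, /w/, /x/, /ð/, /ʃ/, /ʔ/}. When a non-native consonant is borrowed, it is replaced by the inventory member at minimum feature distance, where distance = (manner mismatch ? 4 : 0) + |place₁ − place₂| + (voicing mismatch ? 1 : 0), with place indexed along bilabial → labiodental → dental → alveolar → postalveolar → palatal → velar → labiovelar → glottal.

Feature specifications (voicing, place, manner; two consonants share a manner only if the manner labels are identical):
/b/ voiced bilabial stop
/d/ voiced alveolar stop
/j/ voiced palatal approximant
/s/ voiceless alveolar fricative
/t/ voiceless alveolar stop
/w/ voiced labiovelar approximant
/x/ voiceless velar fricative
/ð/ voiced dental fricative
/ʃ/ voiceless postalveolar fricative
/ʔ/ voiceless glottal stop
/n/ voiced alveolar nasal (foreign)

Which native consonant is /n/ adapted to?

/d/ is closest: manner differs (nasal→stop, +4), place distance 0 (alveolar→alveolar), same voicing; total 4. Next closest is /s/ at distance 5.

d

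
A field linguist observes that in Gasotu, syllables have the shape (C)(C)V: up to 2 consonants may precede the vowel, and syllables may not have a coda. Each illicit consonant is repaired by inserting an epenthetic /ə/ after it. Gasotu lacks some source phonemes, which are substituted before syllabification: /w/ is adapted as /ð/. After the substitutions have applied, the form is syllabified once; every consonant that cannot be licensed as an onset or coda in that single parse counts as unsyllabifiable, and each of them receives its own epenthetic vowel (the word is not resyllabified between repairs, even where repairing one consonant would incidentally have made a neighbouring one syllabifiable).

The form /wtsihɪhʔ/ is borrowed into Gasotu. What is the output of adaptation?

Substitution: /w/ → /ð/, giving /ðtsihɪhʔ/.
Syllabifying with onset maximization leaves /ð/, /h/, /ʔ/ stranded (no codas are permitted; onsets may contain at most 2 consonants).
Inserting the epenthetic vowel yields /ð/ → /ðə/, /h/ → /hə/, /ʔ/ → /ʔə/.

ðətsihɪhəʔə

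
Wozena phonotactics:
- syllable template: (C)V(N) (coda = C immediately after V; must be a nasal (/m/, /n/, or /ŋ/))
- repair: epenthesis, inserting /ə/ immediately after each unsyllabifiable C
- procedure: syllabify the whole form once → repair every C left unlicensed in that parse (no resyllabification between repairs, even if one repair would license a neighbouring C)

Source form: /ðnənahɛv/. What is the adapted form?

ðənənahɛvə

The consonants /ð/, /v/ cannot be parsed into a legal (C)V(N) syllable (only a nasal (/m/, /n/, or /ŋ/) is licensed in coda position; onsets are limited to one consonant).
Inserting the epenthetic vowel yields /ð/ → /ðə/, /v/ → /və/.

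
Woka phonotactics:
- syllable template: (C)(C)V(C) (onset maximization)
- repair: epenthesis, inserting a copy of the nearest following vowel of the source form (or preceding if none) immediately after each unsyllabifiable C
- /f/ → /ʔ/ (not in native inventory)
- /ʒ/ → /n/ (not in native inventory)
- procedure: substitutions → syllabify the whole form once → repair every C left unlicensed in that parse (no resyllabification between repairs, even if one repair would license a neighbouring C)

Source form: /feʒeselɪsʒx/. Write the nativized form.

ʔeneselɪsnɪxɪ

Substitution: /f/ → /ʔ/, /ʒ/ → /n/, giving /ʔeneselɪsnx/.
Syllabifying with onset maximization leaves /n/, /x/ stranded (at most one coda consonant is licensed; onsets may contain at most 2 consonants).
Inserting the epenthetic vowel yields /n/ → /nɪ/, /x/ → /xɪ/.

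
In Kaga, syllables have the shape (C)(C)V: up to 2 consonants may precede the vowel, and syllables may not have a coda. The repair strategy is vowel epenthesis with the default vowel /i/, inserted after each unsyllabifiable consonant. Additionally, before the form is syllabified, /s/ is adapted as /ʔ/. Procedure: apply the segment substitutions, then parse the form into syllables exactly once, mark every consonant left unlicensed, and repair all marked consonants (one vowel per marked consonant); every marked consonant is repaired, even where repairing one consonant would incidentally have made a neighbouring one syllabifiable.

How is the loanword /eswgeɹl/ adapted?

Substitution: /s/ → /ʔ/, giving /eʔwgeɹl/.
Syllabifying with onset maximization leaves /ʔ/, /ɹ/, /l/ stranded (no codas are permitted; onsets may contain at most 2 consonants).
Inserting the epenthetic vowel yields /ʔ/ → /ʔi/, /ɹ/ → /ɹi/, /l/ → /li/.

eʔiwgeɹili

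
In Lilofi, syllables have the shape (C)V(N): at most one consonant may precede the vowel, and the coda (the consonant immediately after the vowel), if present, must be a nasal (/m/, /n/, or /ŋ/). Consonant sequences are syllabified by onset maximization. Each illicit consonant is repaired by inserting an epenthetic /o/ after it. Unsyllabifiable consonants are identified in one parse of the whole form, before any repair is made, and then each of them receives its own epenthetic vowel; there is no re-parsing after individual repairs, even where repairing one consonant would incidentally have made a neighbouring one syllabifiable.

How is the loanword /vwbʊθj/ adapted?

vowobʊθojo

Syllabifying with onset maximization leaves /v/, /w/, /θ/, /j/ stranded (only a nasal (/m/, /n/, or /ŋ/) is licensed in coda position; onsets are limited to one consonant).
Epenthesis after each stranded consonant: /v/ → /vo/, /w/ → /wo/, /θ/ → /θo/, /j/ → /jo/.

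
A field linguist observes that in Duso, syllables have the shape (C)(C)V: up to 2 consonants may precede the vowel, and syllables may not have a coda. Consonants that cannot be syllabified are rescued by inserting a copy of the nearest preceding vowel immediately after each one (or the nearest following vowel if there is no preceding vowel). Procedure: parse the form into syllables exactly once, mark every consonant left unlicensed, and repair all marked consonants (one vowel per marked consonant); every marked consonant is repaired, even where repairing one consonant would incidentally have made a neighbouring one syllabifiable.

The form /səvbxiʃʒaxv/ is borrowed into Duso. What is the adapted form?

The consonants /v/, /x/, /v/ cannot be parsed into a legal (C)(C)V syllable (no codas are permitted; onsets may contain at most 2 consonants).
Each unlicensed consonant becomes the onset of a new syllable: /v/ → /və/, /x/ → /xa/, /v/ → /va/.

səvəbxiʃʒaxava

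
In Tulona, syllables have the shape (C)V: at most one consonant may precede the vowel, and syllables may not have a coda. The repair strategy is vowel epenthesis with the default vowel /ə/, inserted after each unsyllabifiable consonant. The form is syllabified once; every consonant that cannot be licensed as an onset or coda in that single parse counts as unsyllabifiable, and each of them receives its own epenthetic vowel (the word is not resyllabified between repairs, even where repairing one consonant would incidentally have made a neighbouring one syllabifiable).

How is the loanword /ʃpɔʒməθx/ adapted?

Syllabifying with onset maximization leaves /ʃ/, /ʒ/, /θ/, /x/ stranded (no codas are permitted; onsets are limited to one consonant).
Inserting the epenthetic vowel yields /ʃ/ → /ʃə/, /ʒ/ → /ʒə/, /θ/ → /θə/, /x/ → /xə/.

ʃəpɔʒəməθəxə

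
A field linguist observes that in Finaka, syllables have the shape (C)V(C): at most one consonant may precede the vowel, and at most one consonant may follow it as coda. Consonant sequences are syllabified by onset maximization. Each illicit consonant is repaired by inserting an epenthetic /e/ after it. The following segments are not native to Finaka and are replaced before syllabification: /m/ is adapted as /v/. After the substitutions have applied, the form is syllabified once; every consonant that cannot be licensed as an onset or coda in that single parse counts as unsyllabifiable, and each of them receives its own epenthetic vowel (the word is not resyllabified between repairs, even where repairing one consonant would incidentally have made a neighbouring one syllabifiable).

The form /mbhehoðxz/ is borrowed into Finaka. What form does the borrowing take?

vebehehoðxeze

Substitution: /m/ → /v/, giving /vbhehoðxz/.
The consonants /v/, /b/, /x/, /z/ cannot be parsed into a legal (C)V(C) syllable (at most one coda consonant is licensed; onsets are limited to one consonant).
Epenthesis after each stranded consonant: /v/ → /ve/, /b/ → /be/, /x/ → /xe/, /z/ → /ze/.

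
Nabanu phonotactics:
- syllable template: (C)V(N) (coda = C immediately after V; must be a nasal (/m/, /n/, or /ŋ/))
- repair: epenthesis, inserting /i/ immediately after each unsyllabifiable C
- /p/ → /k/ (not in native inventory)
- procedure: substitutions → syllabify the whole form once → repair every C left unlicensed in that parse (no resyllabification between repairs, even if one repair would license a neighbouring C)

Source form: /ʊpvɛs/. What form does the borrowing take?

Substitution: /p/ → /k/, giving /ʊkvɛs/.
Under (C)V(N), the unsyllabifiable consonants are /k/, /s/ (only a nasal (/m/, /n/, or /ŋ/) is licensed in coda position; onsets are limited to one consonant).
Epenthesis after each stranded consonant: /k/ → /ki/, /s/ → /si/.

ʊkivɛsi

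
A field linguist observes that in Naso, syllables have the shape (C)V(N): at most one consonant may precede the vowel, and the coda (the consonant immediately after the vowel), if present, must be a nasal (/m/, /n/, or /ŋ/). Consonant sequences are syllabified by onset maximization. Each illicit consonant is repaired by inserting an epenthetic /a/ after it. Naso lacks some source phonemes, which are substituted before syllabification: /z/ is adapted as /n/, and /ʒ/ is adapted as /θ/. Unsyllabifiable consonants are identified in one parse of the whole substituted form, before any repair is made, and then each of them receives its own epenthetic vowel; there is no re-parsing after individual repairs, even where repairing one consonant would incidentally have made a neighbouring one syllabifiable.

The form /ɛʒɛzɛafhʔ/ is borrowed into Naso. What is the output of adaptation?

ɛθɛnɛafahaʔa

Substitution: /ʒ/ → /θ/, /z/ → /n/, giving /ɛθɛnɛafhʔ/.
The consonants /f/, /h/, /ʔ/ cannot be parsed into a legal (C)V(N) syllable (only a nasal (/m/, /n/, or /ŋ/) is licensed in coda position; onsets are limited to one consonant).
Epenthesis after each stranded consonant: /f/ → /fa/, /h/ → /ha/, /ʔ/ → /ʔa/.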